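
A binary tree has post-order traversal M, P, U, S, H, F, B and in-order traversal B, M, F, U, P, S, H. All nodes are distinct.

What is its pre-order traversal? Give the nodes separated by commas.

B, F, M, H, S, U, P

The last element of post-order is the root; it splits in-order into left and right subtrees.
Root B: left subtree has 0 nodes { }, right has 6 {M, F, U, P, S, H}.
  Root F: left subtree has 1 node {M}, right has 4 {U, P, S, H}.
    Root H: left subtree has 3 nodes {U, P, S}, right has 0 { }.
      Root S: left subtree has 2 nodes {U, P}, right has 0 { }.
        Root U: left subtree has 0 nodes { }, right has 1 {P}.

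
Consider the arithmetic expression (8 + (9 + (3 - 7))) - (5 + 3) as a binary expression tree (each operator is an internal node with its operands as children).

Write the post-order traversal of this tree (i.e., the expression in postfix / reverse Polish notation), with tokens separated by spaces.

Post-order on an expression tree gives postfix notation: for each operator, emit left operand, right operand, then the operator.

8 9 3 7 - + + 5 3 + -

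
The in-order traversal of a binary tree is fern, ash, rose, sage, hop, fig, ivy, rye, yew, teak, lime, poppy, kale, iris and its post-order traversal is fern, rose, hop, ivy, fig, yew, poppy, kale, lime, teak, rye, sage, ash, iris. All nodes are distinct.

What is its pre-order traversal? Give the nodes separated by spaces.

iris ash fern sage rose rye fig hop ivy teak yew lime kale poppy

The last element of post-order is the root; it splits in-order into left and right subtrees.
Root iris: left subtree has 13 nodes {fern, ash, rose, sage, hop, fig, ivy, rye, yew, teak, lime, poppy, kale}, right has 0 { }.
  Root ash: left subtree has 1 node {fern}, right has 11 {rose, sage, hop, fig, ivy, rye, yew, teak, lime, poppy, kale}.
    Root sage: left subtree has 1 node {rose}, right has 9 {hop, fig, ivy, rye, yew, teak, lime, poppy, kale}.
      Root rye: left subtree has 3 nodes {hop, fig, ivy}, right has 5 {yew, teak, lime, poppy, kale}.
        Root fig: left subtree has 1 node {hop}, right has 1 {ivy}.
        Root teak: left subtree has 1 node {yew}, right has 3 {lime, poppy, kale}.
          Root lime: left subtree has 0 nodes { }, right has 2 {poppy, kale}.
            Root kale: left subtree has 1 node {poppy}, right has 0 { }.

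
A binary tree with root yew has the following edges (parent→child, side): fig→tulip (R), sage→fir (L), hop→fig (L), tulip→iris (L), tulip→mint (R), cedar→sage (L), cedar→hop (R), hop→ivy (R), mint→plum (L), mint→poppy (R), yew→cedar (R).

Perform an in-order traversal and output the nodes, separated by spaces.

In-order visits the left subtree, then the node, then the right subtree.
At yew: no left child.
Visit yew.
At yew: go right to cedar.
  At cedar: go left to sage.
    At sage: go left to fir.
      fir is a leaf — visit fir.
    Visit sage.
    At sage: no right child.
  Visit cedar.
  At cedar: go right to hop.
    At hop: go left to fig.
      At fig: no left child.
      Visit fig.
      At fig: go right to tulip.
        At tulip: go left to iris.
          iris is a leaf — visit iris.
        Visit tulip.
        At tulip: go right to mint.
          At mint: go left to plum.
            plum is a leaf — visit plum.
          Visit mint.
          At mint: go right to poppy.
            poppy is a leaf — visit poppy.
    Visit hop.
    At hop: go right to ivy.
      ivy is a leaf — visit ivy.

yew fir sage cedar fig iris tulip plum mint poppy hop ivy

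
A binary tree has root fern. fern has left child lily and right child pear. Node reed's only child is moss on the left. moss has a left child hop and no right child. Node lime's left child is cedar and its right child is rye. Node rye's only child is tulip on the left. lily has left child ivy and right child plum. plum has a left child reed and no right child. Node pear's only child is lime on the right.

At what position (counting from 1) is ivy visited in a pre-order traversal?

Pre-order visits the node, then its left subtree, then its right subtree.
Visit fern.
At fern: go left to lily.
  Visit lily.
  At lily: go left to ivy.
    ivy is a leaf — visit ivy.
  At lily: go right to plum.
    Visit plum.
    At plum: go left to reed.
      Visit reed.
      At reed: go left to moss.
        Visit moss.
        At moss: go left to hop.
          hop is a leaf — visit hop.
        At moss: no right child.
      At reed: no right child.
    At plum: no right child.
At fern: go right to pear.
  Visit pear.
  At pear: no left child.
  At pear: go right to lime.
    Visit lime.
    At lime: go left to cedar.
      cedar is a leaf — visit cedar.
    At lime: go right to rye.
      Visit rye.
      At rye: go left to tulip.
        tulip is a leaf — visit tulip.
      At rye: no right child.
Full pre-order sequence: fern, lily, ivy, plum, reed, moss, hop, pear, lime, cedar, rye, tulip.

3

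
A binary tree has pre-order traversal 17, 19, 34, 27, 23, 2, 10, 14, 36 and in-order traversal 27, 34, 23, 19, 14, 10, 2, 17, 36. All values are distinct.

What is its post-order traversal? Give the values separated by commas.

The first element of pre-order is the root; it splits in-order into left and right subtrees.
Root 17: left subtree has 7 nodes {27, 34, 23, 19, 14, 10, 2}, right has 1 {36}.
  Root 19: left subtree has 3 nodes {27, 34, 23}, right has 3 {14, 10, 2}.
    Root 34: left subtree has 1 node {27}, right has 1 {23}.
    Root 2: left subtree has 2 nodes {14, 10}, right has 0 { }.
      Root 10: left subtree has 1 node {14}, right has 0 { }.

27, 23, 34, 14, 10, 2, 19, 36, 17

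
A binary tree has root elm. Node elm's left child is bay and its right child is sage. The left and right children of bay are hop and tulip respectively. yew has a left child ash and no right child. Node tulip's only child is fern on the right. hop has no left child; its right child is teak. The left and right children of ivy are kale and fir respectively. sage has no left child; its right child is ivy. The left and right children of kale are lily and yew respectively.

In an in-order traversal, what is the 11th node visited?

yew

In-order visits the left subtree, then the node, then the right subtree.
At elm: go left to bay.
  At bay: go left to hop.
    At hop: no left child.
    Visit hop.
    At hop: go right to teak.
      teak is a leaf — visit teak.
  Visit bay.
  At bay: go right to tulip.
    At tulip: no left child.
    Visit tulip.
    At tulip: go right to fern.
      fern is a leaf — visit fern.
Visit elm.
At elm: go right to sage.
  At sage: no left child.
  Visit sage.
  At sage: go right to ivy.
    At ivy: go left to kale.
      At kale: go left to lily.
        lily is a leaf — visit lily.
      Visit kale.
      At kale: go right to yew.
        At yew: go left to ash.
          ash is a leaf — visit ash.
        Visit yew.
        At yew: no right child.
    Visit ivy.
    At ivy: go right to fir.
      fir is a leaf — visit fir.
Full in-order sequence: hop, teak, bay, tulip, fern, elm, sage, lily, kale, ash, yew, ivy, fir.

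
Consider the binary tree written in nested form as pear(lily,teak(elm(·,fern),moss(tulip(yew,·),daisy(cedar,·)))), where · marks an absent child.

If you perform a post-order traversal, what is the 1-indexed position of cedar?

Post-order visits the left subtree, then the right subtree, then the node.
At pear: go left to lily.
  lily is a leaf — visit lily.
At pear: go right to teak.
  At teak: go left to elm.
    At elm: no left child.
    At elm: go right to fern.
      fern is a leaf — visit fern.
    Visit elm.
  At teak: go right to moss.
    At moss: go left to tulip.
      At tulip: go left to yew.
        yew is a leaf — visit yew.
      At tulip: no right child.
      Visit tulip.
    At moss: go right to daisy.
      At daisy: go left to cedar.
        cedar is a leaf — visit cedar.
      At daisy: no right child.
      Visit daisy.
    Visit moss.
  Visit teak.
Visit pear.
Full post-order sequence: lily, fern, elm, yew, tulip, cedar, daisy, moss, teak, pear.

6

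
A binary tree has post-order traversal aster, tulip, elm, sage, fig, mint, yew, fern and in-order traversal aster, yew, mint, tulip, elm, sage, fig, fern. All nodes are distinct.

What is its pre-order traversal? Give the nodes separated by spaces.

fern yew aster mint fig sage elm tulip

The last element of post-order is the root; it splits in-order into left and right subtrees.
Root fern: left subtree has 7 nodes {aster, yew, mint, tulip, elm, sage, fig}, right has 0 { }.
  Root yew: left subtree has 1 node {aster}, right has 5 {mint, tulip, elm, sage, fig}.
    Root mint: left subtree has 0 nodes { }, right has 4 {tulip, elm, sage, fig}.
      Root fig: left subtree has 3 nodes {tulip, elm, sage}, right has 0 { }.
        Root sage: left subtree has 2 nodes {tulip, elm}, right has 0 { }.
          Root elm: left subtree has 1 node {tulip}, right has 0 { }.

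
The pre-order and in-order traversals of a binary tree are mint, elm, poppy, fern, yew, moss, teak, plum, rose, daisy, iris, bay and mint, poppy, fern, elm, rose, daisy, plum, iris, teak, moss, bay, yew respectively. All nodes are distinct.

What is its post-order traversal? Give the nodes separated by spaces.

The first element of pre-order is the root; it splits in-order into left and right subtrees.
Root mint: left subtree has 0 nodes { }, right has 11 {poppy, fern, elm, rose, daisy, plum, iris, teak, moss, bay, yew}.
  Root elm: left subtree has 2 nodes {poppy, fern}, right has 8 {rose, daisy, plum, iris, teak, moss, bay, yew}.
    Root poppy: left subtree has 0 nodes { }, right has 1 {fern}.
    Root yew: left subtree has 7 nodes {rose, daisy, plum, iris, teak, moss, bay}, right has 0 { }.
      Root moss: left subtree has 5 nodes {rose, daisy, plum, iris, teak}, right has 1 {bay}.
        Root teak: left subtree has 4 nodes {rose, daisy, plum, iris}, right has 0 { }.
          Root plum: left subtree has 2 nodes {rose, daisy}, right has 1 {iris}.
            Root rose: left subtree has 0 nodes { }, right has 1 {daisy}.

fern poppy daisy rose iris plum teak bay moss yew elm mint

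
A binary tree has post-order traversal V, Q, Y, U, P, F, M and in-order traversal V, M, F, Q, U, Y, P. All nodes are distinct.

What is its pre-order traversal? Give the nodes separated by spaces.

M V F P U Q Y

The last element of post-order is the root; it splits in-order into left and right subtrees.
Root M: left subtree has 1 node {V}, right has 5 {F, Q, U, Y, P}.
  Root F: left subtree has 0 nodes { }, right has 4 {Q, U, Y, P}.
    Root P: left subtree has 3 nodes {Q, U, Y}, right has 0 { }.
      Root U: left subtree has 1 node {Q}, right has 1 {Y}.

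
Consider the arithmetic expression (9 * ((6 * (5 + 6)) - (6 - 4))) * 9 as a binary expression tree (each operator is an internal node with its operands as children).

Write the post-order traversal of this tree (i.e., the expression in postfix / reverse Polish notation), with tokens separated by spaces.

Post-order on an expression tree gives postfix notation: for each operator, emit left operand, right operand, then the operator.

9 6 5 6 + * 6 4 - - * 9 *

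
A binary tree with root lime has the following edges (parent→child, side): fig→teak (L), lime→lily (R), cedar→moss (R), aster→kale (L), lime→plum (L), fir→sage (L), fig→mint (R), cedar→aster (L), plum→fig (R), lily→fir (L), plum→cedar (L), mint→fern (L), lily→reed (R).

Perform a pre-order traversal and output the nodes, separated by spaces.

Pre-order visits the node, then its left subtree, then its right subtree.
Visit lime.
At lime: go left to plum.
  Visit plum.
  At plum: go left to cedar.
    Visit cedar.
    At cedar: go left to aster.
      Visit aster.
      At aster: go left to kale.
        kale is a leaf — visit kale.
      At aster: no right child.
    At cedar: go right to moss.
      moss is a leaf — visit moss.
  At plum: go right to fig.
    Visit fig.
    At fig: go left to teak.
      teak is a leaf — visit teak.
    At fig: go right to mint.
      Visit mint.
      At mint: go left to fern.
        fern is a leaf — visit fern.
      At mint: no right child.
At lime: go right to lily.
  Visit lily.
  At lily: go left to fir.
    Visit fir.
    At fir: go left to sage.
      sage is a leaf — visit sage.
    At fir: no right child.
  At lily: go right to reed.
    reed is a leaf — visit reed.

lime plum cedar aster kale moss fig teak mint fern lily fir sage reed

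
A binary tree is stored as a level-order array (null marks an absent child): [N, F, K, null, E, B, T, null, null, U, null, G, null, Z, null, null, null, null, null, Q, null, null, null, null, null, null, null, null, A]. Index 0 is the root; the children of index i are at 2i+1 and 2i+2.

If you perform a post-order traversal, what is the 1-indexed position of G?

5

Post-order visits the left subtree, then the right subtree, then the node.
At N: go left to F.
  At F: no left child.
  At F: go right to E.
    At E: go left to U.
      At U: go left to Q.
        Q is a leaf — visit Q.
      At U: no right child.
      Visit U.
    At E: no right child.
    Visit E.
  Visit F.
At N: go right to K.
  At K: go left to B.
    At B: go left to G.
      G is a leaf — visit G.
    At B: no right child.
    Visit B.
  At K: go right to T.
    At T: go left to Z.
      At Z: no left child.
      At Z: go right to A.
        A is a leaf — visit A.
      Visit Z.
    At T: no right child.
    Visit T.
  Visit K.
Visit N.
Full post-order sequence: Q, U, E, F, G, B, A, Z, T, K, N.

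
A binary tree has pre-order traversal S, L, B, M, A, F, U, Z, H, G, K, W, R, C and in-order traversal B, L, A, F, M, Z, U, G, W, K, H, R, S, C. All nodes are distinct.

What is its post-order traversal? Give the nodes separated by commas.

The first element of pre-order is the root; it splits in-order into left and right subtrees.
Root S: left subtree has 12 nodes {B, L, A, F, M, Z, U, G, W, K, H, R}, right has 1 {C}.
  Root L: left subtree has 1 node {B}, right has 10 {A, F, M, Z, U, G, W, K, H, R}.
    Root M: left subtree has 2 nodes {A, F}, right has 7 {Z, U, G, W, K, H, R}.
      Root A: left subtree has 0 nodes { }, right has 1 {F}.
      Root U: left subtree has 1 node {Z}, right has 5 {G, W, K, H, R}.
        Root H: left subtree has 3 nodes {G, W, K}, right has 1 {R}.
          Root G: left subtree has 0 nodes { }, right has 2 {W, K}.
            Root K: left subtree has 1 node {W}, right has 0 { }.

B, F, A, Z, W, K, G, R, H, U, M, L, C, S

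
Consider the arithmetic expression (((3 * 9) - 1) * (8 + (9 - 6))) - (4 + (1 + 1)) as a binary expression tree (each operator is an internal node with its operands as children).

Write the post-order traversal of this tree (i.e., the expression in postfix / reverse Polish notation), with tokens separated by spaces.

Post-order on an expression tree gives postfix notation: for each operator, emit left operand, right operand, then the operator.

3 9 * 1 - 8 9 6 - + * 4 1 1 + + -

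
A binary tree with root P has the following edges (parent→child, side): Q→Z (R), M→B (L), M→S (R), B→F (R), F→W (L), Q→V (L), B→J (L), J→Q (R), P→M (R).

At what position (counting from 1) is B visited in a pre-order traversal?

Pre-order visits the node, then its left subtree, then its right subtree.
Visit P.
At P: no left child.
At P: go right to M.
  Visit M.
  At M: go left to B.
    Visit B.
    At B: go left to J.
      Visit J.
      At J: no left child.
      At J: go right to Q.
        Visit Q.
        At Q: go left to V.
          V is a leaf — visit V.
        At Q: go right to Z.
          Z is a leaf — visit Z.
    At B: go right to F.
      Visit F.
      At F: go left to W.
        W is a leaf — visit W.
      At F: no right child.
  At M: go right to S.
    S is a leaf — visit S.
Full pre-order sequence: P, M, B, J, Q, V, Z, F, W, S.

3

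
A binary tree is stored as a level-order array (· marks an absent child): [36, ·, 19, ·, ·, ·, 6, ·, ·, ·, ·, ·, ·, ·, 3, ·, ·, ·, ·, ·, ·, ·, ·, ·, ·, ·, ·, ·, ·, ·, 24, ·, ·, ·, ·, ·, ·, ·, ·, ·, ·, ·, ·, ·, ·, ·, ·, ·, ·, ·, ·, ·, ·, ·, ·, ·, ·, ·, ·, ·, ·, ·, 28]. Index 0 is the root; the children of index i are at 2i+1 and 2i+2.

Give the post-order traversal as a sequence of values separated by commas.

Post-order visits the left subtree, then the right subtree, then the node.
At 36: no left child.
At 36: go right to 19.
  At 19: no left child.
  At 19: go right to 6.
    At 6: no left child.
    At 6: go right to 3.
      At 3: no left child.
      At 3: go right to 24.
        At 24: no left child.
        At 24: go right to 28.
          28 is a leaf — visit 28.
        Visit 24.
      Visit 3.
    Visit 6.
  Visit 19.
Visit 36.

28, 24, 3, 6, 19, 36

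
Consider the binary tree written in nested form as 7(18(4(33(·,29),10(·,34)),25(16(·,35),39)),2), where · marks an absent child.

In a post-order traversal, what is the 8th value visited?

39

Post-order visits the left subtree, then the right subtree, then the node.
At 7: go left to 18.
  At 18: go left to 4.
    At 4: go left to 33.
      At 33: no left child.
      At 33: go right to 29.
        29 is a leaf — visit 29.
      Visit 33.
    At 4: go right to 10.
      At 10: no left child.
      At 10: go right to 34.
        34 is a leaf — visit 34.
      Visit 10.
    Visit 4.
  At 18: go right to 25.
    At 25: go left to 16.
      At 16: no left child.
      At 16: go right to 35.
        35 is a leaf — visit 35.
      Visit 16.
    At 25: go right to 39.
      39 is a leaf — visit 39.
    Visit 25.
  Visit 18.
At 7: go right to 2.
  2 is a leaf — visit 2.
Visit 7.
Full post-order sequence: 29, 33, 34, 10, 4, 35, 16, 39, 25, 18, 2, 7.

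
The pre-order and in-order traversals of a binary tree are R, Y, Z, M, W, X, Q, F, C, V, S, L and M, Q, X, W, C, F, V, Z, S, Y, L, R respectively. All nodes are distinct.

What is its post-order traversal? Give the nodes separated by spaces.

Q X C V F W M S Z L Y R

The first element of pre-order is the root; it splits in-order into left and right subtrees.
Root R: left subtree has 11 nodes {M, Q, X, W, C, F, V, Z, S, Y, L}, right has 0 { }.
  Root Y: left subtree has 9 nodes {M, Q, X, W, C, F, V, Z, S}, right has 1 {L}.
    Root Z: left subtree has 7 nodes {M, Q, X, W, C, F, V}, right has 1 {S}.
      Root M: left subtree has 0 nodes { }, right has 6 {Q, X, W, C, F, V}.
        Root W: left subtree has 2 nodes {Q, X}, right has 3 {C, F, V}.
          Root X: left subtree has 1 node {Q}, right has 0 { }.
          Root F: left subtree has 1 node {C}, right has 1 {V}.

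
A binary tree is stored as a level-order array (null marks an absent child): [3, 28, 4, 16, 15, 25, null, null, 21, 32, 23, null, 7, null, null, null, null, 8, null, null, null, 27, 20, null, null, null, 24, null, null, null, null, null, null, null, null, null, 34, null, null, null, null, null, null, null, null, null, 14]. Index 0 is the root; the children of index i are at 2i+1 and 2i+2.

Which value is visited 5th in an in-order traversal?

In-order visits the left subtree, then the node, then the right subtree.
At 3: go left to 28.
  At 28: go left to 16.
    At 16: no left child.
    Visit 16.
    At 16: go right to 21.
      At 21: go left to 8.
        At 8: no left child.
        Visit 8.
        At 8: go right to 34.
          34 is a leaf — visit 34.
      Visit 21.
      At 21: no right child.
  Visit 28.
  At 28: go right to 15.
    At 15: go left to 32.
      32 is a leaf — visit 32.
    Visit 15.
    At 15: go right to 23.
      At 23: go left to 27.
        27 is a leaf — visit 27.
      Visit 23.
      At 23: go right to 20.
        At 20: no left child.
        Visit 20.
        At 20: go right to 14.
          14 is a leaf — visit 14.
Visit 3.
At 3: go right to 4.
  At 4: go left to 25.
    At 25: no left child.
    Visit 25.
    At 25: go right to 7.
      At 7: no left child.
      Visit 7.
      At 7: go right to 24.
        24 is a leaf — visit 24.
  Visit 4.
  At 4: no right child.
Full in-order sequence: 16, 8, 34, 21, 28, 32, 15, 27, 23, 20, 14, 3, 25, 7, 24, 4.

28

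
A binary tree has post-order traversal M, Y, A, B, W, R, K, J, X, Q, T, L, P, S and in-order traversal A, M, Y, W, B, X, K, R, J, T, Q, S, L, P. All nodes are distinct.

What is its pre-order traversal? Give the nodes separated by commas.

The last element of post-order is the root; it splits in-order into left and right subtrees.
Root S: left subtree has 11 nodes {A, M, Y, W, B, X, K, R, J, T, Q}, right has 2 {L, P}.
  Root T: left subtree has 9 nodes {A, M, Y, W, B, X, K, R, J}, right has 1 {Q}.
    Root X: left subtree has 5 nodes {A, M, Y, W, B}, right has 3 {K, R, J}.
      Root W: left subtree has 3 nodes {A, M, Y}, right has 1 {B}.
        Root A: left subtree has 0 nodes { }, right has 2 {M, Y}.
          Root Y: left subtree has 1 node {M}, right has 0 { }.
      Root J: left subtree has 2 nodes {K, R}, right has 0 { }.
        Root K: left subtree has 0 nodes { }, right has 1 {R}.
  Root P: left subtree has 1 node {L}, right has 0 { }.

S, T, X, W, A, Y, M, B, J, K, R, Q, P, L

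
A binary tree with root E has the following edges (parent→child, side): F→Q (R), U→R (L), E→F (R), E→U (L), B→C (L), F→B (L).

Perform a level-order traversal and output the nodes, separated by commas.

Level-order visits nodes level by level from the root, left to right within each level.
Level 0: E
Level 1: U, F
Level 2: R, B, Q
Level 3: C

E, U, F, R, B, Q, C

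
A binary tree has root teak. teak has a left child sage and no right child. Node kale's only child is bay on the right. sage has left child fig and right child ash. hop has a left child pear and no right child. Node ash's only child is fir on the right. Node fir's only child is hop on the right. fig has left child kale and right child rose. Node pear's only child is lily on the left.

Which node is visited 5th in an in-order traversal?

sage

In-order visits the left subtree, then the node, then the right subtree.
At teak: go left to sage.
  At sage: go left to fig.
    At fig: go left to kale.
      At kale: no left child.
      Visit kale.
      At kale: go right to bay.
        bay is a leaf — visit bay.
    Visit fig.
    At fig: go right to rose.
      rose is a leaf — visit rose.
  Visit sage.
  At sage: go right to ash.
    At ash: no left child.
    Visit ash.
    At ash: go right to fir.
      At fir: no left child.
      Visit fir.
      At fir: go right to hop.
        At hop: go left to pear.
          At pear: go left to lily.
            lily is a leaf — visit lily.
          Visit pear.
          At pear: no right child.
        Visit hop.
        At hop: no right child.
Visit teak.
At teak: no right child.
Full in-order sequence: kale, bay, fig, rose, sage, ash, fir, lily, pear, hop, teak.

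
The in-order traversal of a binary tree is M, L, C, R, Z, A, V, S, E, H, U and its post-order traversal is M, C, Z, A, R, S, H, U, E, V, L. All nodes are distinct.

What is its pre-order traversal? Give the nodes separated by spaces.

L M V R C A Z E S U H

The last element of post-order is the root; it splits in-order into left and right subtrees.
Root L: left subtree has 1 node {M}, right has 9 {C, R, Z, A, V, S, E, H, U}.
  Root V: left subtree has 4 nodes {C, R, Z, A}, right has 4 {S, E, H, U}.
    Root R: left subtree has 1 node {C}, right has 2 {Z, A}.
      Root A: left subtree has 1 node {Z}, right has 0 { }.
    Root E: left subtree has 1 node {S}, right has 2 {H, U}.
      Root U: left subtree has 1 node {H}, right has 0 { }.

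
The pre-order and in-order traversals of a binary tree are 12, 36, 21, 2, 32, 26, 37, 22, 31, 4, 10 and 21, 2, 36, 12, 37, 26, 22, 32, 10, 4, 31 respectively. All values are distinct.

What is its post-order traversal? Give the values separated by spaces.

The first element of pre-order is the root; it splits in-order into left and right subtrees.
Root 12: left subtree has 3 nodes {21, 2, 36}, right has 7 {37, 26, 22, 32, 10, 4, 31}.
  Root 36: left subtree has 2 nodes {21, 2}, right has 0 { }.
    Root 21: left subtree has 0 nodes { }, right has 1 {2}.
  Root 32: left subtree has 3 nodes {37, 26, 22}, right has 3 {10, 4, 31}.
    Root 26: left subtree has 1 node {37}, right has 1 {22}.
    Root 31: left subtree has 2 nodes {10, 4}, right has 0 { }.
      Root 4: left subtree has 1 node {10}, right has 0 { }.

2 21 36 37 22 26 10 4 31 32 12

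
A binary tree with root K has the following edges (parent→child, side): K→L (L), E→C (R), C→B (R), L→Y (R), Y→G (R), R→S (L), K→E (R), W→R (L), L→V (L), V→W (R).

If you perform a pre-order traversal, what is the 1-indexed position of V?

3

Pre-order visits the node, then its left subtree, then its right subtree.
Visit K.
At K: go left to L.
  Visit L.
  At L: go left to V.
    Visit V.
    At V: no left child.
    At V: go right to W.
      Visit W.
      At W: go left to R.
        Visit R.
        At R: go left to S.
          S is a leaf — visit S.
        At R: no right child.
      At W: no right child.
  At L: go right to Y.
    Visit Y.
    At Y: no left child.
    At Y: go right to G.
      G is a leaf — visit G.
At K: go right to E.
  Visit E.
  At E: no left child.
  At E: go right to C.
    Visit C.
    At C: no left child.
    At C: go right to B.
      B is a leaf — visit B.
Full pre-order sequence: K, L, V, W, R, S, Y, G, E, C, B.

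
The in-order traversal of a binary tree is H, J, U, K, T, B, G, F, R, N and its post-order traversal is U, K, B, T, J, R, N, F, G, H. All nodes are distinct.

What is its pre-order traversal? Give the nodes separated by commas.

H, G, J, T, K, U, B, F, N, R

The last element of post-order is the root; it splits in-order into left and right subtrees.
Root H: left subtree has 0 nodes { }, right has 9 {J, U, K, T, B, G, F, R, N}.
  Root G: left subtree has 5 nodes {J, U, K, T, B}, right has 3 {F, R, N}.
    Root J: left subtree has 0 nodes { }, right has 4 {U, K, T, B}.
      Root T: left subtree has 2 nodes {U, K}, right has 1 {B}.
        Root K: left subtree has 1 node {U}, right has 0 { }.
    Root F: left subtree has 0 nodes { }, right has 2 {R, N}.
      Root N: left subtree has 1 node {R}, right has 0 { }.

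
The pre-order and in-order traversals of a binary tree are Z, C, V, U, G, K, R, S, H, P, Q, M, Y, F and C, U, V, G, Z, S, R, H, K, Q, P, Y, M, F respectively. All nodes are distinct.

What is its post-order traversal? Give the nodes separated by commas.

U, G, V, C, S, H, R, Q, Y, F, M, P, K, Z

The first element of pre-order is the root; it splits in-order into left and right subtrees.
Root Z: left subtree has 4 nodes {C, U, V, G}, right has 9 {S, R, H, K, Q, P, Y, M, F}.
  Root C: left subtree has 0 nodes { }, right has 3 {U, V, G}.
    Root V: left subtree has 1 node {U}, right has 1 {G}.
  Root K: left subtree has 3 nodes {S, R, H}, right has 5 {Q, P, Y, M, F}.
    Root R: left subtree has 1 node {S}, right has 1 {H}.
    Root P: left subtree has 1 node {Q}, right has 3 {Y, M, F}.
      Root M: left subtree has 1 node {Y}, right has 1 {F}.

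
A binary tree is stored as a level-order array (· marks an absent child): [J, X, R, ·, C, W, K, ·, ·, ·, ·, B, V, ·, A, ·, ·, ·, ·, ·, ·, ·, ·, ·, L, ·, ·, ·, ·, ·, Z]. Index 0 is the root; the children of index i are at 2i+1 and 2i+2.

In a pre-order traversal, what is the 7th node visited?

L

Pre-order visits the node, then its left subtree, then its right subtree.
Visit J.
At J: go left to X.
  Visit X.
  At X: no left child.
  At X: go right to C.
    C is a leaf — visit C.
At J: go right to R.
  Visit R.
  At R: go left to W.
    Visit W.
    At W: go left to B.
      Visit B.
      At B: no left child.
      At B: go right to L.
        L is a leaf — visit L.
    At W: go right to V.
      V is a leaf — visit V.
  At R: go right to K.
    Visit K.
    At K: no left child.
    At K: go right to A.
      Visit A.
      At A: no left child.
      At A: go right to Z.
        Z is a leaf — visit Z.
Full pre-order sequence: J, X, C, R, W, B, L, V, K, A, Z.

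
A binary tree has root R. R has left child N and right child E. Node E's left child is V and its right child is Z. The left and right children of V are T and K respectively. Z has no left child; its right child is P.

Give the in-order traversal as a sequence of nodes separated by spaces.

N R T V K E Z P

In-order visits the left subtree, then the node, then the right subtree.
At R: go left to N.
  N is a leaf — visit N.
Visit R.
At R: go right to E.
  At E: go left to V.
    At V: go left to T.
      T is a leaf — visit T.
    Visit V.
    At V: go right to K.
      K is a leaf — visit K.
  Visit E.
  At E: go right to Z.
    At Z: no left child.
    Visit Z.
    At Z: go right to P.
      P is a leaf — visit P.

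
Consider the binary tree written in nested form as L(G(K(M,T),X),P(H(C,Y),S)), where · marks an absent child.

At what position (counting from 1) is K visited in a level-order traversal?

4

Level-order visits nodes level by level from the root, left to right within each level.
Level 0: L
Level 1: G, P
Level 2: K, X, H, S
Level 3: M, T, C, Y
Full level-order sequence: L, G, P, K, X, H, S, M, T, C, Y.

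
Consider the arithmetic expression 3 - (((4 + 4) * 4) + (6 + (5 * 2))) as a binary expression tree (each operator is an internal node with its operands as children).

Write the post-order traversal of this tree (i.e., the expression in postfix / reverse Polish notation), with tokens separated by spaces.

Post-order on an expression tree gives postfix notation: for each operator, emit left operand, right operand, then the operator.

3 4 4 + 4 * 6 5 2 * + + -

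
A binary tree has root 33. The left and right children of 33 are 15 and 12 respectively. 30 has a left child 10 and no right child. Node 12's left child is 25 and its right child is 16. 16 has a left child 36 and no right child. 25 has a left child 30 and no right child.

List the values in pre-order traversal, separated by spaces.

Pre-order visits the node, then its left subtree, then its right subtree.
Visit 33.
At 33: go left to 15.
  15 is a leaf — visit 15.
At 33: go right to 12.
  Visit 12.
  At 12: go left to 25.
    Visit 25.
    At 25: go left to 30.
      Visit 30.
      At 30: go left to 10.
        10 is a leaf — visit 10.
      At 30: no right child.
    At 25: no right child.
  At 12: go right to 16.
    Visit 16.
    At 16: go left to 36.
      36 is a leaf — visit 36.
    At 16: no right child.

33 15 12 25 30 10 16 36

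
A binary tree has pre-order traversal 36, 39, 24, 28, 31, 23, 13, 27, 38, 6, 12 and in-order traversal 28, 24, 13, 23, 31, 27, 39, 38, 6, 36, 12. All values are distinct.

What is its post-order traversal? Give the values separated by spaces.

The first element of pre-order is the root; it splits in-order into left and right subtrees.
Root 36: left subtree has 9 nodes {28, 24, 13, 23, 31, 27, 39, 38, 6}, right has 1 {12}.
  Root 39: left subtree has 6 nodes {28, 24, 13, 23, 31, 27}, right has 2 {38, 6}.
    Root 24: left subtree has 1 node {28}, right has 4 {13, 23, 31, 27}.
      Root 31: left subtree has 2 nodes {13, 23}, right has 1 {27}.
        Root 23: left subtree has 1 node {13}, right has 0 { }.
    Root 38: left subtree has 0 nodes { }, right has 1 {6}.

28 13 23 27 31 24 6 38 39 12 36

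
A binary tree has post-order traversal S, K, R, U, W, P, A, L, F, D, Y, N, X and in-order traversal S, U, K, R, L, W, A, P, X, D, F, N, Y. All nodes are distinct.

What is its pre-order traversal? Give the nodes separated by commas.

X, L, U, S, R, K, A, W, P, N, D, F, Y

The last element of post-order is the root; it splits in-order into left and right subtrees.
Root X: left subtree has 8 nodes {S, U, K, R, L, W, A, P}, right has 4 {D, F, N, Y}.
  Root L: left subtree has 4 nodes {S, U, K, R}, right has 3 {W, A, P}.
    Root U: left subtree has 1 node {S}, right has 2 {K, R}.
      Root R: left subtree has 1 node {K}, right has 0 { }.
    Root A: left subtree has 1 node {W}, right has 1 {P}.
  Root N: left subtree has 2 nodes {D, F}, right has 1 {Y}.
    Root D: left subtree has 0 nodes { }, right has 1 {F}.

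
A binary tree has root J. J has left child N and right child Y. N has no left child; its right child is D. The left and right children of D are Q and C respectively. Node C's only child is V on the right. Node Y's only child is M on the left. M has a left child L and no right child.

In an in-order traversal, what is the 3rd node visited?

In-order visits the left subtree, then the node, then the right subtree.
At J: go left to N.
  At N: no left child.
  Visit N.
  At N: go right to D.
    At D: go left to Q.
      Q is a leaf — visit Q.
    Visit D.
    At D: go right to C.
      At C: no left child.
      Visit C.
      At C: go right to V.
        V is a leaf — visit V.
Visit J.
At J: go right to Y.
  At Y: go left to M.
    At M: go left to L.
      L is a leaf — visit L.
    Visit M.
    At M: no right child.
  Visit Y.
  At Y: no right child.
Full in-order sequence: N, Q, D, C, V, J, L, M, Y.

D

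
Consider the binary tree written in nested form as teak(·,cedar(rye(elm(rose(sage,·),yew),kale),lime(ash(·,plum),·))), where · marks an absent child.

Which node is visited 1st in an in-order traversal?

In-order visits the left subtree, then the node, then the right subtree.
At teak: no left child.
Visit teak.
At teak: go right to cedar.
  At cedar: go left to rye.
    At rye: go left to elm.
      At elm: go left to rose.
        At rose: go left to sage.
          sage is a leaf — visit sage.
        Visit rose.
        At rose: no right child.
      Visit elm.
      At elm: go right to yew.
        yew is a leaf — visit yew.
    Visit rye.
    At rye: go right to kale.
      kale is a leaf — visit kale.
  Visit cedar.
  At cedar: go right to lime.
    At lime: go left to ash.
      At ash: no left child.
      Visit ash.
      At ash: go right to plum.
        plum is a leaf — visit plum.
    Visit lime.
    At lime: no right child.
Full in-order sequence: teak, sage, rose, elm, yew, rye, kale, cedar, ash, plum, lime.

teak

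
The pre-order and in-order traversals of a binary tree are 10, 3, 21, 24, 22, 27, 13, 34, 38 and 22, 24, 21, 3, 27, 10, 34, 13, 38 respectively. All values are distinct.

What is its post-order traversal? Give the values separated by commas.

22, 24, 21, 27, 3, 34, 38, 13, 10

The first element of pre-order is the root; it splits in-order into left and right subtrees.
Root 10: left subtree has 5 nodes {22, 24, 21, 3, 27}, right has 3 {34, 13, 38}.
  Root 3: left subtree has 3 nodes {22, 24, 21}, right has 1 {27}.
    Root 21: left subtree has 2 nodes {22, 24}, right has 0 { }.
      Root 24: left subtree has 1 node {22}, right has 0 { }.
  Root 13: left subtree has 1 node {34}, right has 1 {38}.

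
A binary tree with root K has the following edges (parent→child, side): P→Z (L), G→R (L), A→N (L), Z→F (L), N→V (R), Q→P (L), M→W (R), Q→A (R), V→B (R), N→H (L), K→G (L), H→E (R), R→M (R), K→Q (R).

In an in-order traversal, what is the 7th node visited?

Z

In-order visits the left subtree, then the node, then the right subtree.
At K: go left to G.
  At G: go left to R.
    At R: no left child.
    Visit R.
    At R: go right to M.
      At M: no left child.
      Visit M.
      At M: go right to W.
        W is a leaf — visit W.
  Visit G.
  At G: no right child.
Visit K.
At K: go right to Q.
  At Q: go left to P.
    At P: go left to Z.
      At Z: go left to F.
        F is a leaf — visit F.
      Visit Z.
      At Z: no right child.
    Visit P.
    At P: no right child.
  Visit Q.
  At Q: go right to A.
    At A: go left to N.
      At N: go left to H.
        At H: no left child.
        Visit H.
        At H: go right to E.
          E is a leaf — visit E.
      Visit N.
      At N: go right to V.
        At V: no left child.
        Visit V.
        At V: go right to B.
          B is a leaf — visit B.
    Visit A.
    At A: no right child.
Full in-order sequence: R, M, W, G, K, F, Z, P, Q, H, E, N, V, B, A.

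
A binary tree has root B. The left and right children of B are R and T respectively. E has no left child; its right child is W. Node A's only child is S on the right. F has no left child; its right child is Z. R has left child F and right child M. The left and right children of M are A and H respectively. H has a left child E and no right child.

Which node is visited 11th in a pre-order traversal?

Pre-order visits the node, then its left subtree, then its right subtree.
Visit B.
At B: go left to R.
  Visit R.
  At R: go left to F.
    Visit F.
    At F: no left child.
    At F: go right to Z.
      Z is a leaf — visit Z.
  At R: go right to M.
    Visit M.
    At M: go left to A.
      Visit A.
      At A: no left child.
      At A: go right to S.
        S is a leaf — visit S.
    At M: go right to H.
      Visit H.
      At H: go left to E.
        Visit E.
        At E: no left child.
        At E: go right to W.
          W is a leaf — visit W.
      At H: no right child.
At B: go right to T.
  T is a leaf — visit T.
Full pre-order sequence: B, R, F, Z, M, A, S, H, E, W, T.

T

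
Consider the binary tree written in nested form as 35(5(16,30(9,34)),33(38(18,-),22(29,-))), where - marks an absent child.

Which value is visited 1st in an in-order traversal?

In-order visits the left subtree, then the node, then the right subtree.
At 35: go left to 5.
  At 5: go left to 16.
    16 is a leaf — visit 16.
  Visit 5.
  At 5: go right to 30.
    At 30: go left to 9.
      9 is a leaf — visit 9.
    Visit 30.
    At 30: go right to 34.
      34 is a leaf — visit 34.
Visit 35.
At 35: go right to 33.
  At 33: go left to 38.
    At 38: go left to 18.
      18 is a leaf — visit 18.
    Visit 38.
    At 38: no right child.
  Visit 33.
  At 33: go right to 22.
    At 22: go left to 29.
      29 is a leaf — visit 29.
    Visit 22.
    At 22: no right child.
Full in-order sequence: 16, 5, 9, 30, 34, 35, 18, 38, 33, 29, 22.

16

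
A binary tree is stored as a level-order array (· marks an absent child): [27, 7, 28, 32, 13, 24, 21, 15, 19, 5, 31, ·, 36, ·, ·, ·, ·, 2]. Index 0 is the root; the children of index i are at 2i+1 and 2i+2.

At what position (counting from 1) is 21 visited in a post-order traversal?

11

Post-order visits the left subtree, then the right subtree, then the node.
At 27: go left to 7.
  At 7: go left to 32.
    At 32: go left to 15.
      15 is a leaf — visit 15.
    At 32: go right to 19.
      At 19: go left to 2.
        2 is a leaf — visit 2.
      At 19: no right child.
      Visit 19.
    Visit 32.
  At 7: go right to 13.
    At 13: go left to 5.
      5 is a leaf — visit 5.
    At 13: go right to 31.
      31 is a leaf — visit 31.
    Visit 13.
  Visit 7.
At 27: go right to 28.
  At 28: go left to 24.
    At 24: no left child.
    At 24: go right to 36.
      36 is a leaf — visit 36.
    Visit 24.
  At 28: go right to 21.
    21 is a leaf — visit 21.
  Visit 28.
Visit 27.
Full post-order sequence: 15, 2, 19, 32, 5, 31, 13, 7, 36, 24, 21, 28, 27.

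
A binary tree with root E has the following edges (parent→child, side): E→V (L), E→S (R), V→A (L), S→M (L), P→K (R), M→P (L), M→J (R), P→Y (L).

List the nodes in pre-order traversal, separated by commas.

Pre-order visits the node, then its left subtree, then its right subtree.
Visit E.
At E: go left to V.
  Visit V.
  At V: go left to A.
    A is a leaf — visit A.
  At V: no right child.
At E: go right to S.
  Visit S.
  At S: go left to M.
    Visit M.
    At M: go left to P.
      Visit P.
      At P: go left to Y.
        Y is a leaf — visit Y.
      At P: go right to K.
        K is a leaf — visit K.
    At M: go right to J.
      J is a leaf — visit J.
  At S: no right child.

E, V, A, S, M, P, Y, K, J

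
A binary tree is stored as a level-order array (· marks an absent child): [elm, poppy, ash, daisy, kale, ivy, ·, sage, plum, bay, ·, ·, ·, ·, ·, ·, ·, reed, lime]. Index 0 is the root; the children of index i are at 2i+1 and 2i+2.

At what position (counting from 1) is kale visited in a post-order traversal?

Post-order visits the left subtree, then the right subtree, then the node.
At elm: go left to poppy.
  At poppy: go left to daisy.
    At daisy: go left to sage.
      sage is a leaf — visit sage.
    At daisy: go right to plum.
      At plum: go left to reed.
        reed is a leaf — visit reed.
      At plum: go right to lime.
        lime is a leaf — visit lime.
      Visit plum.
    Visit daisy.
  At poppy: go right to kale.
    At kale: go left to bay.
      bay is a leaf — visit bay.
    At kale: no right child.
    Visit kale.
  Visit poppy.
At elm: go right to ash.
  At ash: go left to ivy.
    ivy is a leaf — visit ivy.
  At ash: no right child.
  Visit ash.
Visit elm.
Full post-order sequence: sage, reed, lime, plum, daisy, bay, kale, poppy, ivy, ash, elm.

7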